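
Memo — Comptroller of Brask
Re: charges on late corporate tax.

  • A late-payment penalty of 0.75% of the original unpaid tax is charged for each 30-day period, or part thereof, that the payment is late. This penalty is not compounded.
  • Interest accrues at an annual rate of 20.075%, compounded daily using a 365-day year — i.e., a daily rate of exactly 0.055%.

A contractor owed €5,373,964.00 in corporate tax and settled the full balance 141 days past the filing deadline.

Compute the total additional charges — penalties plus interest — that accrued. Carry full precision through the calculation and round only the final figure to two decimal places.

€634,736.22

Penalty periods: ⌈141/30⌉ = 5; penalty = 5 × 0.75% × €5,373,964.00 = €201,523.65
Interest: €5,373,964.00 × ((1 + 0.00055)^141 − 1) = €5,373,964.00 × 0.08061323… = €433,212.5728…
Penalties + interest = €201,523.6500 + €433,212.5728… = €634,736.22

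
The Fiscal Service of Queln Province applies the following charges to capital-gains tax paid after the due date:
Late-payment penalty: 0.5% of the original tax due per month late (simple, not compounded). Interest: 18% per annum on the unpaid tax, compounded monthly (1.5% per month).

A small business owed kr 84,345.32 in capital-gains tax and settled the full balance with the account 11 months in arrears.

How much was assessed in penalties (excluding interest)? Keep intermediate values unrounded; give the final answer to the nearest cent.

Late-payment penalty = 0.5% × kr 84,345.32 × 11 mo = kr 4,638.99…

kr 4,638.99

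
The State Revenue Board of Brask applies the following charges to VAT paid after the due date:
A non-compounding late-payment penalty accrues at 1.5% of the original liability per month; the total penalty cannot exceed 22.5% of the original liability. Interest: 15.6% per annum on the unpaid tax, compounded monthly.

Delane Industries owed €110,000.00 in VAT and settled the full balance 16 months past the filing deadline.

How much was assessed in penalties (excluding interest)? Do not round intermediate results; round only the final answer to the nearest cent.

€24,750.00

Penalty (uncapped): 16 × 1.5% × €110,000.00 = €26,400.00; cap = 22.5% × €110,000.00 = €24,750.00 → penalty = €24,750.00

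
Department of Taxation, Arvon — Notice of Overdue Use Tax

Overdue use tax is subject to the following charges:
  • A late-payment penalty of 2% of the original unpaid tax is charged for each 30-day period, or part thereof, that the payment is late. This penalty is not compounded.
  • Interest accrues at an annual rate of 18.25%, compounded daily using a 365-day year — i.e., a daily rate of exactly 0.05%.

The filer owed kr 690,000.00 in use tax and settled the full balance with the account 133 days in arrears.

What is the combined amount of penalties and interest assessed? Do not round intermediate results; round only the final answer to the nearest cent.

Penalty periods: ⌈133/30⌉ = 5; penalty = 5 × 2% × kr 690,000.00 = kr 69,000.00
Interest: kr 690,000.00 × ((1 + 0.0005)^133 − 1) = kr 690,000.00 × 0.06874320… = kr 47,432.8094…
Penalties + interest = kr 69,000.0000 + kr 47,432.8094… = kr 116,432.81

kr 116,432.81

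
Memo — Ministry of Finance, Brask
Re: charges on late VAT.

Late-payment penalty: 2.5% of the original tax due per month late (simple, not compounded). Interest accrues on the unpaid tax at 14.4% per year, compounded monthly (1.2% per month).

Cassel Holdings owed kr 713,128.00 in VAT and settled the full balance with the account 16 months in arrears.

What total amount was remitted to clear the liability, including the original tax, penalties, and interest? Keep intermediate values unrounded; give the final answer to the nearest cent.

kr 1,148,340.41

Late-payment penalty: 16 × 2.5% × kr 713,128.00 = kr 285,251.20
Interest: kr 713,128.00 × ((1 + 0.012)^16 − 1) = kr 713,128.00 × 0.2102865… = kr 149,961.2131…
Total = kr 713,128.00 + kr 285,251.2000 + kr 149,961.2131… = kr 1,148,340.41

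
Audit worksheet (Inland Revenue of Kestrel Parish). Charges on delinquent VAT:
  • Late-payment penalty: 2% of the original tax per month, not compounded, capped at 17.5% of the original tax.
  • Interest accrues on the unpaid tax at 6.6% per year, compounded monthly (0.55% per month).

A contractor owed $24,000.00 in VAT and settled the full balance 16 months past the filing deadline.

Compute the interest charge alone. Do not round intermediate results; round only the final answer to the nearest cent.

Interest: $24,000.00 × ((1 + 0.0055)^16 − 1) = $24,000.00 × 0.0917249… = $2,201.3966…

$2,201.40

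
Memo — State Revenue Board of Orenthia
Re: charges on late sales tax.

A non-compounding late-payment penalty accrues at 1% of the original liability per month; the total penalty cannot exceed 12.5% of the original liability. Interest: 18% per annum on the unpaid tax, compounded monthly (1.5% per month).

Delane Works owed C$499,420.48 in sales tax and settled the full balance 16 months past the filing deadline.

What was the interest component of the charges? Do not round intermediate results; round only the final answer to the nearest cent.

Interest: C$499,420.48 × ((1 + 0.015)^16 − 1) = C$499,420.48 × 0.2689855… = C$134,336.8913…

C$134,336.89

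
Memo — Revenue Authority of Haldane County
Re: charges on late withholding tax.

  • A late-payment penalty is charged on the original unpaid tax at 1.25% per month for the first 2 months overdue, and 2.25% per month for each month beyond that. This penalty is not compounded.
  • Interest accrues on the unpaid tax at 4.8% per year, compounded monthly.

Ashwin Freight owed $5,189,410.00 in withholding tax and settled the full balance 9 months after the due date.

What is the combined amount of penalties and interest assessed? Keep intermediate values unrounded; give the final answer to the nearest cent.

$1,136,903.25

Penalty, months 1–2: 2 × 1.25% × $5,189,410.00 = $129,735.25
Penalty, months 3–9: 7 × 2.25% × $5,189,410.00 = $817,332.08…
Interest (4.8%/yr ÷ 12 = 0.4%/month): $5,189,410.00 × ((1 + 0.004)^9 − 1) = $189,835.9265…
Penalties + interest = $947,067.3250 + $189,835.9265… = $1,136,903.25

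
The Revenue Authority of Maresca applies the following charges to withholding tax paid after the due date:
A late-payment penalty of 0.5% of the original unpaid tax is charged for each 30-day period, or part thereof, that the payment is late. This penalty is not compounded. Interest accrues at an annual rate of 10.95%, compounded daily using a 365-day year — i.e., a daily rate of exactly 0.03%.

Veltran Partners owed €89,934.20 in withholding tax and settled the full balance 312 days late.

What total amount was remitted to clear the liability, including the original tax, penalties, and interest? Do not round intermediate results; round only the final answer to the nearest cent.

Penalty periods: ⌈312/30⌉ = 11; penalty = 11 × 0.5% × €89,934.20 = €4,946.38…
Interest: €89,934.20 × ((1 + 0.0003)^312 − 1) = €89,934.20 × 0.09810500… = €8,822.9943…
Total = €89,934.20 + €4,946.3810 + €8,822.9943… = €103,703.58

€103,703.58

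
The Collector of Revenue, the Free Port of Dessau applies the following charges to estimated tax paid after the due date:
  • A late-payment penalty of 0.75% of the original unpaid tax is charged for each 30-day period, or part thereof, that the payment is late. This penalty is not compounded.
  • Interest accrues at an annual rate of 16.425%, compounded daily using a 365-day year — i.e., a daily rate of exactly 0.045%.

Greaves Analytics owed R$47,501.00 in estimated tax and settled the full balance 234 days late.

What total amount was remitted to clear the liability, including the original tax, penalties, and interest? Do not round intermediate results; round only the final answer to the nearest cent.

R$55,624.51

Penalty periods: ⌈234/30⌉ = 8; penalty = 8 × 0.75% × R$47,501.00 = R$2,850.06
Interest: R$47,501.00 × ((1 + 0.00045)^234 − 1) = R$47,501.00 × 0.11101756… = R$5,273.4450…
Total = R$47,501.00 + R$2,850.0600 + R$5,273.4450… = R$55,624.51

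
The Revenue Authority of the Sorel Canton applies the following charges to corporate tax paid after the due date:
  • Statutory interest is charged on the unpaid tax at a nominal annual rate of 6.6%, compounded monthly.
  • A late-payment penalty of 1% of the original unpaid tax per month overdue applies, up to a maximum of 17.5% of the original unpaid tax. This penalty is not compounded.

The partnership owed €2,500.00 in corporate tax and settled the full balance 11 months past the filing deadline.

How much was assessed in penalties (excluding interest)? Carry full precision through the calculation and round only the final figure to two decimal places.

€275.00

Penalty: 11 × 1% × €2,500.00 = €275.00 (below the 17.5% cap of €437.50)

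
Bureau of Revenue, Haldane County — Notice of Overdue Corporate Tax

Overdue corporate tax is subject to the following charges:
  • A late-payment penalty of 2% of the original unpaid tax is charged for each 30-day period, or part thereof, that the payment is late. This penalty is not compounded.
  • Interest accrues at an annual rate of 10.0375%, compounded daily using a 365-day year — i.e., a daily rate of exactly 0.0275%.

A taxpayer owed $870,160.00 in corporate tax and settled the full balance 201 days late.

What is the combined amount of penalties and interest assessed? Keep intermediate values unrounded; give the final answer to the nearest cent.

Penalty periods: ⌈201/30⌉ = 7; penalty = 7 × 2% × $870,160.00 = $121,822.40
Interest: $870,160.00 × ((1 + 0.000275)^201 − 1) = $870,160.00 × 0.05682317… = $49,445.2518…
Penalties + interest = $121,822.4000 + $49,445.2518… = $171,267.65

$171,267.65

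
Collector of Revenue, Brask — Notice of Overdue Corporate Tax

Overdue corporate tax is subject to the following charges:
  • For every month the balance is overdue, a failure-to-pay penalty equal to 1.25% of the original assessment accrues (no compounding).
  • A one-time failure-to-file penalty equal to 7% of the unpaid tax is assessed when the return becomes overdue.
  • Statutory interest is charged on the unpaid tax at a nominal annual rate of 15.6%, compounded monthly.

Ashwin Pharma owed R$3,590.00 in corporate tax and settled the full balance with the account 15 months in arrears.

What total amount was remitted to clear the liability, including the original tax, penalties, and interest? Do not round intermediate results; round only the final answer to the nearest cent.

Failure-to-file penalty: 7% × R$3,590.00 = R$251.30
Failure-to-pay penalty = 1.25% × R$3,590.00 × 15 mo = R$673.13…
Interest (15.6%/yr ÷ 12 = 1.3%/month): R$3,590.00 × ((1 + 0.013)^15 − 1) = R$767.4873…
Total = R$3,590.00 + R$924.4250 + R$767.4873… = R$5,281.91

R$5,281.91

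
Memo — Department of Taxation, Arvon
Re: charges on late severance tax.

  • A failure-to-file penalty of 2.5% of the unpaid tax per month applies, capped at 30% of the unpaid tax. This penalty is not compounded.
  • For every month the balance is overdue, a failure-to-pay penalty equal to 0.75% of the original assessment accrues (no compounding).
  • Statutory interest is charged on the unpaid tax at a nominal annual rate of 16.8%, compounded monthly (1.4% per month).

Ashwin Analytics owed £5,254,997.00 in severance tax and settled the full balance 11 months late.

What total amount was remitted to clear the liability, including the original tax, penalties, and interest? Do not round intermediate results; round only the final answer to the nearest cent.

£8,002,024.03

Failure-to-file: 11 × 2.5% × £5,254,997.00 = £1,445,124.18… (under the 30% cap)
Failure-to-pay penalty: 11 × 0.75% × £5,254,997.00 = £433,537.25…
Interest: £5,254,997.00 × ((1 + 0.014)^11 − 1) = £5,254,997.00 × 0.1652457… = £868,365.6014…
Total = £5,254,997.00 + £1,878,661.4275 + £868,365.6014… = £8,002,024.03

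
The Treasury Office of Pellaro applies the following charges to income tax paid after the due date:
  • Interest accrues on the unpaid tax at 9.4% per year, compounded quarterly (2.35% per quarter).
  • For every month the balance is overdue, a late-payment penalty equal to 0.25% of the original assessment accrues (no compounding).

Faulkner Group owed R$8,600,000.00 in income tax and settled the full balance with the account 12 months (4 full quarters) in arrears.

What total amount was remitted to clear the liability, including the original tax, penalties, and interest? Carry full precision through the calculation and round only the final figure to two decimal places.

R$9,695,345.16

Late-payment penalty = 0.25% × R$8,600,000.00 × 12 mo = R$258,000.00
Interest: R$8,600,000.00 × ((1 + 0.0235)^4 − 1) = R$8,600,000.00 × 0.0973657… = R$837,345.1617…
Total = R$8,600,000.00 + R$258,000.0000 + R$837,345.1617… = R$9,695,345.16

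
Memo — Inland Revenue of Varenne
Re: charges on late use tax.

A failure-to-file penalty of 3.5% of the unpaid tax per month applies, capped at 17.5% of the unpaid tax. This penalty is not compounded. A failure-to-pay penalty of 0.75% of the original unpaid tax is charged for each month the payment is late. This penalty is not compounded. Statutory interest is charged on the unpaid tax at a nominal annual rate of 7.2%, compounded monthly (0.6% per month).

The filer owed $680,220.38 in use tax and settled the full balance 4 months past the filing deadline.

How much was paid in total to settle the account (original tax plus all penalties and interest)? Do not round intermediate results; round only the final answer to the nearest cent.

$812,330.65

Failure-to-file: 4 × 3.5% × $680,220.38 = $95,230.85… (under the 17.5% cap)
Failure-to-pay penalty = 0.75% × $680,220.38 × 4 mo = $20,406.61…
Interest: $680,220.38 × ((1 + 0.006)^4 − 1) = $680,220.38 × 0.0242169… = $16,472.8053…
Total = $680,220.38 + $115,637.4646 + $16,472.8053… = $812,330.65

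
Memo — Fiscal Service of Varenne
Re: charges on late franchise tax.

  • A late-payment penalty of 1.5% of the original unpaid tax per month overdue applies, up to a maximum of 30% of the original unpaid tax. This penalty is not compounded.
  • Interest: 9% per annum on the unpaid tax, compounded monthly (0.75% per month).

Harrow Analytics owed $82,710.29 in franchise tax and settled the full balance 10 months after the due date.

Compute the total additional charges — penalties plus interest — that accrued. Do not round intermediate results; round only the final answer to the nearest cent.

$18,823.42

Penalty: 10 × 1.5% × $82,710.29 = $12,406.54… (below the 30% cap of $24,813.09…)
Interest: $82,710.29 × ((1 + 0.0075)^10 − 1) = $82,710.29 × 0.0775825… = $6,416.8748…
Penalties + interest = $12,406.5435 + $6,416.8748… = $18,823.42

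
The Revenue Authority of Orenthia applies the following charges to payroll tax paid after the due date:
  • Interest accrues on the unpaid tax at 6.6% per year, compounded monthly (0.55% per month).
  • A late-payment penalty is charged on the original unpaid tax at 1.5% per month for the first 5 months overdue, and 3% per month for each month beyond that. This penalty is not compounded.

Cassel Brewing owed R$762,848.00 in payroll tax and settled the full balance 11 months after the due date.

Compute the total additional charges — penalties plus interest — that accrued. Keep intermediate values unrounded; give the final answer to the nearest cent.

Penalty, months 1–5: 5 × 1.5% × R$762,848.00 = R$57,213.60
Penalty, months 6–11: 6 × 3% × R$762,848.00 = R$137,312.64
Interest: R$762,848.00 × ((1 + 0.0055)^11 − 1) = R$762,848.00 × 0.0621915… = R$47,442.6661…
Penalties + interest = R$194,526.2400 + R$47,442.6661… = R$241,968.91

R$241,968.91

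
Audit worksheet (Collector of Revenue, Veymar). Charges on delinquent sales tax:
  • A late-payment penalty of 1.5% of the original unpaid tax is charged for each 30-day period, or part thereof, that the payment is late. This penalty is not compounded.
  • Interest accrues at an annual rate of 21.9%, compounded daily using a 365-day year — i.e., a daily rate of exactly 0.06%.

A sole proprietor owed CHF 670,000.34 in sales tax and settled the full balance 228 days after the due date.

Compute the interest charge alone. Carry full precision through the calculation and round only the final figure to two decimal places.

CHF 98,189.74

Interest: CHF 670,000.34 × ((1 + 0.0006)^228 − 1) = CHF 670,000.34 × 0.14655177… = CHF 98,189.7352…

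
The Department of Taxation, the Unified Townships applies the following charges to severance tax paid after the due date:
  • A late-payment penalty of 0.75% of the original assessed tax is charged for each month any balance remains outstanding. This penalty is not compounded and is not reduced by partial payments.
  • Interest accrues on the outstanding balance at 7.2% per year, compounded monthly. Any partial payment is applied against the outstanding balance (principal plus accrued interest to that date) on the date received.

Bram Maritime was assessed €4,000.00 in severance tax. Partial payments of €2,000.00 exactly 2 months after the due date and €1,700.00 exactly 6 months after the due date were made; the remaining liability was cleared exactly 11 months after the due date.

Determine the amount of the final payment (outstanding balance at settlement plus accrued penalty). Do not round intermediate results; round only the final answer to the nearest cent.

Monthly rate = 7.2% ÷ 12 = 0.6%
Balance at month 2: €4,000.0000 × (1 + 0.006)^2 = €4,048.1440
After €2,000.00 payment: €4,048.1440 − €2,000.00 = €2,048.1440
Balance at month 6: €2,048.1440 × (1 + 0.006)^4 = €2,097.7436…
After €1,700.00 payment: €2,097.7436… − €1,700.00 = €397.7436…
Balance at month 11: €397.7436… × (1 + 0.006)^5 = €409.8200…
Penalty: 11 × 0.75% × €4,000.00 = €330.00
Final settlement = outstanding balance + penalty = €409.8200… + €330.00 = €739.82

€739.82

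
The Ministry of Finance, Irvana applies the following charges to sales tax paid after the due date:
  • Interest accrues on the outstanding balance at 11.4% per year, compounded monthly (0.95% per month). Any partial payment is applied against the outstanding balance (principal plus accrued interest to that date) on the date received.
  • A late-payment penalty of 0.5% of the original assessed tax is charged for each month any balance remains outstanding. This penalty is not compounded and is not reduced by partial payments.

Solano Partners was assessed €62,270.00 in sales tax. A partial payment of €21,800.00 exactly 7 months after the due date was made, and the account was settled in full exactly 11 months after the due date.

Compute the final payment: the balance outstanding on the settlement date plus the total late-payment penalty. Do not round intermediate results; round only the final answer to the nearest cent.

Balance at month 7: €62,270.0000 × (1 + 0.0095)^7 = €66,530.8587…
After €21,800.00 payment: €66,530.8587… − €21,800.00 = €44,730.8587…
Balance at month 11: €44,730.8587… × (1 + 0.0095)^4 = €46,455.0068…
Penalty: 11 × 0.5% × €62,270.00 = €3,424.85
Final settlement = outstanding balance + penalty = €46,455.0068… + €3,424.85 = €49,879.86

€49,879.86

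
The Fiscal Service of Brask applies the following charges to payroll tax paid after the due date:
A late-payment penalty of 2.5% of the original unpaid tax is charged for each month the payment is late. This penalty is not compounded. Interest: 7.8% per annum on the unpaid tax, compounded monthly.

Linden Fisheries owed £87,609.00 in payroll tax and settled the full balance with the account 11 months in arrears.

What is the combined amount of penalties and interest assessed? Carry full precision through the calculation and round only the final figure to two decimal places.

Late-payment penalty: 11 × 2.5% × £87,609.00 = £24,092.48…
Interest (7.8%/yr ÷ 12 = 0.65%/month): £87,609.00 × ((1 + 0.0065)^11 − 1) = £6,471.6468…
Penalties + interest = £24,092.4750 + £6,471.6468… = £30,564.12

£30,564.12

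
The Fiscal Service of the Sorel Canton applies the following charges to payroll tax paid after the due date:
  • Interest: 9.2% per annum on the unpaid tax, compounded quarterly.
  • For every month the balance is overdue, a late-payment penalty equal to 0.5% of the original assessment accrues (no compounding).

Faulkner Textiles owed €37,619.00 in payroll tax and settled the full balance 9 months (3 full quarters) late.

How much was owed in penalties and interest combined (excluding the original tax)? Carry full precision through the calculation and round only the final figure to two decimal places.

€4,348.73

Late-payment penalty = 0.5% × €37,619.00 × 9 mo = €1,692.86…
Interest (9.2%/yr ÷ 4 = 2.3%/quarter): €37,619.00 × ((1 + 0.023)^3 − 1) = €2,655.8701…
Penalties + interest = €1,692.8550 + €2,655.8701… = €4,348.73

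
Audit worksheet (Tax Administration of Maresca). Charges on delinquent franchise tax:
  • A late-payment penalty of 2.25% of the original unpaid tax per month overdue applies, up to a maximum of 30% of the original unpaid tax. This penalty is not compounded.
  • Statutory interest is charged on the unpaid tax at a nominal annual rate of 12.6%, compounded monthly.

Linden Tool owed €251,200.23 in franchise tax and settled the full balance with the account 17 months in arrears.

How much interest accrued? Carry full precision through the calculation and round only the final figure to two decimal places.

Interest (12.6%/yr ÷ 12 = 1.05%/month): €251,200.23 × ((1 + 0.0105)^17 − 1) = €48,810.9480…

€48,810.95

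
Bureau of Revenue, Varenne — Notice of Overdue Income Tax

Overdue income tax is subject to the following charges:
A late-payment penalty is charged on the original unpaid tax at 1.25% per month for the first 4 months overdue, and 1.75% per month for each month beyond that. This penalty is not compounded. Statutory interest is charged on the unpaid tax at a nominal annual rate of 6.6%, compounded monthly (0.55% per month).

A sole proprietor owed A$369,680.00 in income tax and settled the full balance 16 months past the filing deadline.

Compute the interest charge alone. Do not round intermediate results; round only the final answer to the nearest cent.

Interest: A$369,680.00 × ((1 + 0.0055)^16 − 1) = A$369,680.00 × 0.0917249… = A$33,908.8454…

A$33,908.85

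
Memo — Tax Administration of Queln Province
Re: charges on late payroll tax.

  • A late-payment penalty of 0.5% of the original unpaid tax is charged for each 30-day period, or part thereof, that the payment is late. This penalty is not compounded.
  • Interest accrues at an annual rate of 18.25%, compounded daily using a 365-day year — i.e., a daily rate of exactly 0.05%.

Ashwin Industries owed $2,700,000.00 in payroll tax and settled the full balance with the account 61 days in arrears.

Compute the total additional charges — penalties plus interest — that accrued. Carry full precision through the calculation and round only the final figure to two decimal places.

Penalty periods: ⌈61/30⌉ = 3; penalty = 3 × 0.5% × $2,700,000.00 = $40,500.00
Interest: $2,700,000.00 × ((1 + 0.0005)^61 − 1) = $2,700,000.00 × 0.03096203… = $83,597.4852…
Penalties + interest = $40,500.0000 + $83,597.4852… = $124,097.49

$124,097.49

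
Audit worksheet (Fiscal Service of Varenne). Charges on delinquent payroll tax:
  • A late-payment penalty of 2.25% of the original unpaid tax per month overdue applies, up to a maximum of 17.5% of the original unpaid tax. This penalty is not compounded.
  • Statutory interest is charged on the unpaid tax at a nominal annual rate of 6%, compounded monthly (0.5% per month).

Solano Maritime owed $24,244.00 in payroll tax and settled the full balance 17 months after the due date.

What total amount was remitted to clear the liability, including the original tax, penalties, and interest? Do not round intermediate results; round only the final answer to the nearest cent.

$30,631.97

Penalty (uncapped): 17 × 2.25% × $24,244.00 = $9,273.33; cap = 17.5% × $24,244.00 = $4,242.70 → penalty = $4,242.70
Interest: $24,244.00 × ((1 + 0.005)^17 − 1) = $24,244.00 × 0.0884865… = $2,145.2669…
Total = $24,244.00 + $4,242.7000 + $2,145.2669… = $30,631.97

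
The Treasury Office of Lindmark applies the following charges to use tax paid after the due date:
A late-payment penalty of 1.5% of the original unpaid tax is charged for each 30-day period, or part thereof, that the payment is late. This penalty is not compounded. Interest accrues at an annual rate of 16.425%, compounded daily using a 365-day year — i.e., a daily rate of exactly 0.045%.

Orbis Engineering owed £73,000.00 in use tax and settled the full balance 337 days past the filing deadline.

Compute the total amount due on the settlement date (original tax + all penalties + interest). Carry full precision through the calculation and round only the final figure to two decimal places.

£98,091.06

Penalty periods: ⌈337/30⌉ = 12; penalty = 12 × 1.5% × £73,000.00 = £13,140.00
Interest: £73,000.00 × ((1 + 0.00045)^337 − 1) = £73,000.00 × 0.16371316… = £11,951.0604…
Total = £73,000.00 + £13,140.0000 + £11,951.0604… = £98,091.06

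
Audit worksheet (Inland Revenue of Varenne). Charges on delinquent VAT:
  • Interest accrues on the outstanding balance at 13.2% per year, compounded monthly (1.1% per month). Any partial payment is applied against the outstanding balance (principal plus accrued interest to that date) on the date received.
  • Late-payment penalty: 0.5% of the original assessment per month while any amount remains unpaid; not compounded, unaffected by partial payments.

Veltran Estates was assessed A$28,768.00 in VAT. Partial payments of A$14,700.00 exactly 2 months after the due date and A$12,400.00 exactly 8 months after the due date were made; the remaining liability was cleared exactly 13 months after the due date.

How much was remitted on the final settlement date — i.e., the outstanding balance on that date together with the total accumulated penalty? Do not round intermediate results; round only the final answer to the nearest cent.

A$5,357.52

Balance at month 2: A$28,768.0000 × (1 + 0.011)^2 = A$29,404.3769…
After A$14,700.00 payment: A$29,404.3769… − A$14,700.00 = A$14,704.3769…
Balance at month 8: A$14,704.3769… × (1 + 0.011)^6 = A$15,701.9489…
After A$12,400.00 payment: A$15,701.9489… − A$12,400.00 = A$3,301.9489…
Balance at month 13: A$3,301.9489… × (1 + 0.011)^5 = A$3,487.5957…
Penalty: 13 × 0.5% × A$28,768.00 = A$1,869.92
Final settlement = outstanding balance + penalty = A$3,487.5957… + A$1,869.92 = A$5,357.52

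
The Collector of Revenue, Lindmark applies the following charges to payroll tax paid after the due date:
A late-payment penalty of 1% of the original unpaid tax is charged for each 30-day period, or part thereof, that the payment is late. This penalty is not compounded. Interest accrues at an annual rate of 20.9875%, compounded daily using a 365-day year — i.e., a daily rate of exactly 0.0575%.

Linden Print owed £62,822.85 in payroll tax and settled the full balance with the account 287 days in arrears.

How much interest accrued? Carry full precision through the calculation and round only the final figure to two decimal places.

Interest: £62,822.85 × ((1 + 0.000575)^287 − 1) = £62,822.85 × 0.17936667… = £11,268.3254…

£11,268.33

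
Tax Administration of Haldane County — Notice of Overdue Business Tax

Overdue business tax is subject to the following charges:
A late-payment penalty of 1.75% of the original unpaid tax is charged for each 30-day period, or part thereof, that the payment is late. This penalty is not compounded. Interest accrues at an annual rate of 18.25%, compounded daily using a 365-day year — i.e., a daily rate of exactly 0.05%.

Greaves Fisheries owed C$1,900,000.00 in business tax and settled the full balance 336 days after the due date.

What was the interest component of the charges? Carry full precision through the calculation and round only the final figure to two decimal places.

C$347,485.20

Interest: C$1,900,000.00 × ((1 + 0.0005)^336 − 1) = C$1,900,000.00 × 0.18288694… = C$347,485.1953…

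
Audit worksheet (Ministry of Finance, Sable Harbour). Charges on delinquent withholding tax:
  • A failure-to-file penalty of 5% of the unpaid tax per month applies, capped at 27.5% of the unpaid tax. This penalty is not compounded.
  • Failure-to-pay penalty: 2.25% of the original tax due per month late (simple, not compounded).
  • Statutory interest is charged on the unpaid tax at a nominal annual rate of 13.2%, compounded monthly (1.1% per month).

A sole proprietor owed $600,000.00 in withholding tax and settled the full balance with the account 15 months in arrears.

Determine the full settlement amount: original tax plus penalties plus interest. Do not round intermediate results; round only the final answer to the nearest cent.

Failure-to-file: 15 × 5% × $600,000.00 = $450,000.00, capped at 27.5% × $600,000.00 = $165,000.00
Failure-to-pay penalty = 2.25% × $600,000.00 × 15 mo = $202,500.00
Interest: $600,000.00 × ((1 + 0.011)^15 − 1) = $600,000.00 × 0.1783311… = $106,998.6496…
Total = $600,000.00 + $367,500.0000 + $106,998.6496… = $1,074,498.65

$1,074,498.65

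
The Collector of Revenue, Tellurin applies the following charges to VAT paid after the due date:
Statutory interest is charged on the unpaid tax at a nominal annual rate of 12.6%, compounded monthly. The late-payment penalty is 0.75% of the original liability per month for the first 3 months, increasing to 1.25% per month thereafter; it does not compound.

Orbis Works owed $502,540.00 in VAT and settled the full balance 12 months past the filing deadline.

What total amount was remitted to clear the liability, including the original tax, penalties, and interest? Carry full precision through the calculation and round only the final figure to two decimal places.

$637,490.73

Penalty, months 1–3: 3 × 0.75% × $502,540.00 = $11,307.15
Penalty, months 4–12: 9 × 1.25% × $502,540.00 = $56,535.75
Interest (12.6%/yr ÷ 12 = 1.05%/month): $502,540.00 × ((1 + 0.0105)^12 − 1) = $67,107.8330…
Total = $502,540.00 + $67,842.9000 + $67,107.8330… = $637,490.73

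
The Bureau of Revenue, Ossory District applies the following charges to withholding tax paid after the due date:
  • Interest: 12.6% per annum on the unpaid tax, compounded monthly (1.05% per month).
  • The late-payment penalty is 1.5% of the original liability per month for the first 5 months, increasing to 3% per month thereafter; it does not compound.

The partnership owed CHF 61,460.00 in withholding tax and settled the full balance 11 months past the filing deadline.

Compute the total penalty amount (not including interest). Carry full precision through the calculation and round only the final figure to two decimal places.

Penalty, months 1–5: 5 × 1.5% × CHF 61,460.00 = CHF 4,609.50
Penalty, months 6–11: 6 × 3% × CHF 61,460.00 = CHF 11,062.80
Total penalty = CHF 4,609.50 + CHF 11,062.80 = CHF 15,672.30

CHF 15,672.30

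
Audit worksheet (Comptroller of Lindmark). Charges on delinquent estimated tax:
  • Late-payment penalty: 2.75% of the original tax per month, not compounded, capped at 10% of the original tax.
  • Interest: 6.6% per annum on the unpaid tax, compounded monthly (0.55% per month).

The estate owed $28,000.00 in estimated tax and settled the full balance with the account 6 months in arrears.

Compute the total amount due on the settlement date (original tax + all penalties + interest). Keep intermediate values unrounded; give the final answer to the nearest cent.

Penalty (uncapped): 6 × 2.75% × $28,000.00 = $4,620.00; cap = 10% × $28,000.00 = $2,800.00 → penalty = $2,800.00
Interest: $28,000.00 × ((1 + 0.0055)^6 − 1) = $28,000.00 × 0.0334571… = $936.7986…
Total = $28,000.00 + $2,800.0000 + $936.7986… = $31,736.80

$31,736.80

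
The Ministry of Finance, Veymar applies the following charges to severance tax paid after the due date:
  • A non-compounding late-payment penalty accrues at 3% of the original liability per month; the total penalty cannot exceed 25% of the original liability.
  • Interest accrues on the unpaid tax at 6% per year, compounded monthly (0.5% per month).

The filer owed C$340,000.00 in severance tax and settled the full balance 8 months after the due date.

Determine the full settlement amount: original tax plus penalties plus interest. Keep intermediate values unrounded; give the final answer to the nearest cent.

Penalty: 8 × 3% × C$340,000.00 = C$81,600.00 (below the 25% cap of C$85,000.00)
Interest: C$340,000.00 × ((1 + 0.005)^8 − 1) = C$340,000.00 × 0.0407070… = C$13,840.3949…
Total = C$340,000.00 + C$81,600.0000 + C$13,840.3949… = C$435,440.39

C$435,440.39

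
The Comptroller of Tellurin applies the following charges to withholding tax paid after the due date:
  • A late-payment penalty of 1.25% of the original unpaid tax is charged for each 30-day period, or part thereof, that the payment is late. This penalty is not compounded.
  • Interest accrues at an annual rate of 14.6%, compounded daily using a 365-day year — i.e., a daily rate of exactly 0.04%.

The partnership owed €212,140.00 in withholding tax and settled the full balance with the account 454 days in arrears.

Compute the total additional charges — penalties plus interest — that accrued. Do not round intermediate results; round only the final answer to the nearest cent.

Penalty periods: ⌈454/30⌉ = 16; penalty = 16 × 1.25% × €212,140.00 = €42,428.00
Interest: €212,140.00 × ((1 + 0.0004)^454 − 1) = €212,140.00 × 0.19909090… = €42,235.1444…
Penalties + interest = €42,428.0000 + €42,235.1444… = €84,663.14

€84,663.14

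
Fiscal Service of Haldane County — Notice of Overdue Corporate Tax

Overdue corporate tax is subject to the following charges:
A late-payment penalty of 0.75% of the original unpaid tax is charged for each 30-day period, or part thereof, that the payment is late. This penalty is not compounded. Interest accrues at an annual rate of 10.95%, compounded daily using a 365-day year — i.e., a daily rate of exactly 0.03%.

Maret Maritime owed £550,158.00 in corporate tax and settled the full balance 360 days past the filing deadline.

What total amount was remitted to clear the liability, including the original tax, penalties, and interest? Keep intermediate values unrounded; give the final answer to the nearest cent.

£662,406.57

Penalty periods: ⌈360/30⌉ = 12; penalty = 12 × 0.75% × £550,158.00 = £49,514.22
Interest: £550,158.00 × ((1 + 0.0003)^360 − 1) = £550,158.00 × 0.11402970… = £62,734.3526…
Total = £550,158.00 + £49,514.2200 + £62,734.3526… = £662,406.57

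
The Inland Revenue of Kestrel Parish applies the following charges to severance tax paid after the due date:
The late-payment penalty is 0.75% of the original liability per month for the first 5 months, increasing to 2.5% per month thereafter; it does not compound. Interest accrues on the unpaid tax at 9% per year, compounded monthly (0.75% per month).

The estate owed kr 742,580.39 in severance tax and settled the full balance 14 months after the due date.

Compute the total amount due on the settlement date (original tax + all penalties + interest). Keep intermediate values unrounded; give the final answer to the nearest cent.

kr 1,019,396.19

Penalty, months 1–5: 5 × 0.75% × kr 742,580.39 = kr 27,846.76…
Penalty, months 6–14: 9 × 2.5% × kr 742,580.39 = kr 167,080.59…
Interest: kr 742,580.39 × ((1 + 0.0075)^14 − 1) = kr 742,580.39 × 0.1102755… = kr 81,888.4444…
Total = kr 742,580.39 + kr 194,927.3524… + kr 81,888.4444… = kr 1,019,396.19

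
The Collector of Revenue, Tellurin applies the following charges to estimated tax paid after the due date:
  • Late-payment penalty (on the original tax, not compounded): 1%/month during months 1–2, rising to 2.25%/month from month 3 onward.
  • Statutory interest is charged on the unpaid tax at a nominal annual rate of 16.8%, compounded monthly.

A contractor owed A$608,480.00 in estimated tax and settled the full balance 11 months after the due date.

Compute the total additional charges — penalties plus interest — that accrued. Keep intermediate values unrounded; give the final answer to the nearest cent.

A$235,935.50

Penalty, months 1–2: 2 × 1% × A$608,480.00 = A$12,169.60
Penalty, months 3–11: 9 × 2.25% × A$608,480.00 = A$123,217.20
Interest (16.8%/yr ÷ 12 = 1.4%/month): A$608,480.00 × ((1 + 0.014)^11 − 1) = A$100,548.6970…
Penalties + interest = A$135,386.8000 + A$100,548.6970… = A$235,935.50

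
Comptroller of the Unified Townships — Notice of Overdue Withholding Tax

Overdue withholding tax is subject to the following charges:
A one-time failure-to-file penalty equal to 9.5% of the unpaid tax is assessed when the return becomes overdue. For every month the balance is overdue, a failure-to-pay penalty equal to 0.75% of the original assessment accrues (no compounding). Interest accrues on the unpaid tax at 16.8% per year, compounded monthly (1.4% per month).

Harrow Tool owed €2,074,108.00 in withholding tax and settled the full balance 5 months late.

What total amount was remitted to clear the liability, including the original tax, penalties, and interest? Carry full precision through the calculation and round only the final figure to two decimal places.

Failure-to-file penalty: 9.5% × €2,074,108.00 = €197,040.26
Failure-to-pay penalty: 5 × 0.75% × €2,074,108.00 = €77,779.05
Interest: €2,074,108.00 × ((1 + 0.014)^5 − 1) = €2,074,108.00 × 0.0719876… = €149,310.1247…
Total = €2,074,108.00 + €274,819.3100 + €149,310.1247… = €2,498,237.43

€2,498,237.43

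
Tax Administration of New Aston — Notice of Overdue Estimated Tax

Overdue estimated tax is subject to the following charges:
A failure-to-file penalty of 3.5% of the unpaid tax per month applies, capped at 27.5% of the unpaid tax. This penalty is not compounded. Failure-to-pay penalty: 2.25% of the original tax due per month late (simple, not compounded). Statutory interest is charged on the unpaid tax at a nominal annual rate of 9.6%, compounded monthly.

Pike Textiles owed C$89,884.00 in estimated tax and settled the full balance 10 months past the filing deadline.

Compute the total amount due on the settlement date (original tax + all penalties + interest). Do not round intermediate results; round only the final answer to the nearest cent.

Failure-to-file: 10 × 3.5% × C$89,884.00 = C$31,459.40, capped at 27.5% × C$89,884.00 = C$24,718.10
Failure-to-pay penalty = 2.25% × C$89,884.00 × 10 mo = C$20,223.90
Interest (9.6%/yr ÷ 12 = 0.8%/month): C$89,884.00 × ((1 + 0.008)^10 − 1) = C$7,455.1865…
Total = C$89,884.00 + C$44,942.0000 + C$7,455.1865… = C$142,281.19

C$142,281.19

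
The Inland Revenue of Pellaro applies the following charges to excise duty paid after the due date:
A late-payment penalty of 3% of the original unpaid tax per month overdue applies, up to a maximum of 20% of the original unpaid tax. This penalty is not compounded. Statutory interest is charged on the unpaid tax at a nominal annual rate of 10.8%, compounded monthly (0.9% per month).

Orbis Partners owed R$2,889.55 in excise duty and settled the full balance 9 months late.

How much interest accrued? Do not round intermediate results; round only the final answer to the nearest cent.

Interest: R$2,889.55 × ((1 + 0.009)^9 − 1) = R$2,889.55 × 0.0839781… = R$242.6588…

R$242.66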